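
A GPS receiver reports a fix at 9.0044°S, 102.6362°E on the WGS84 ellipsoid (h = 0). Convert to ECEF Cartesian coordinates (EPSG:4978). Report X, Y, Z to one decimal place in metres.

X -1378197.9 m, Y 6147456.3 m, Z -991642.9 m

WGS84: a = 6378137 m, e² = 0.006694380; N(φ) = a/√(1−e²sin²φ) = 6378660.014 m.
X = (N+h)·cosφ·cosλ = -1378197.944 m; Y = (N+h)·cosφ·sinλ = 6147456.307 m; Z = (N(1−e²)+h)·sinφ = -991642.905 m.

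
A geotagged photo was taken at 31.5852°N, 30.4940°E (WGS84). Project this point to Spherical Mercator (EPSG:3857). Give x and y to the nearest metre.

x 3394577 m, y 3708984 m

Web Mercator is spherical with R = a = 6378137 m.
x = R·λ = 6378137 × 0.532220702 = 3394576.552 m.
y = R·ln tan(π/4 + φ/2) = 6378137 × 0.581515260 = 3708983.997 m.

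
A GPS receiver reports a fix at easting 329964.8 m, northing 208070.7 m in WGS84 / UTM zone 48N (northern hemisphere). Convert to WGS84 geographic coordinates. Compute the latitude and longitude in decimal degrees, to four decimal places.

Zone 48N: λ₀ = 105°, k₀ = 0.9996, false easting 500000 m.
Meridian distance M = (N − FN)/k₀ = 208154.0 m.
Inverse transverse Mercator on WGS84 gives φ = 1.88180007°, λ = 103.47129980°.

lat 1.8818°, lon 103.4713°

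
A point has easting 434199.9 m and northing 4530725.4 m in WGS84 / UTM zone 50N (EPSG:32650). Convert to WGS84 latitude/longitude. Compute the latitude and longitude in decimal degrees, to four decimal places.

lat 40.9250°, lon 116.2185°

Zone 50N: λ₀ = 117°, k₀ = 0.9996, false easting 500000 m.
Meridian distance M = (N − FN)/k₀ = 4532538.4 m.
Inverse transverse Mercator on WGS84 gives φ = 40.92500021°, λ = 116.21849983°.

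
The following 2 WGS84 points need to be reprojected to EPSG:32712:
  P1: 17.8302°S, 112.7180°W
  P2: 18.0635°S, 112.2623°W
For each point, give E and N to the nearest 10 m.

P1: E 317930 m, N 8027760 m; P2: E 366410 m, N 8002330 m

UTM zone 12S: λ₀ = -111°, k₀ = 0.9996.
P1 (-17.8302°, -112.7180°) → (317932.428, 8027764.324) m.
P2 (-18.0635°, -112.2623°) → (366408.736, 8002332.691) m.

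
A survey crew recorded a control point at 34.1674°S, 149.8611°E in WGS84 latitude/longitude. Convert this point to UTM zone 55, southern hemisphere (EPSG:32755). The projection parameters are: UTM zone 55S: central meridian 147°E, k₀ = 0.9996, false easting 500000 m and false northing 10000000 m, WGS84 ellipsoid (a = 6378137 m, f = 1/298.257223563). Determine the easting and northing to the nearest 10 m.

E 763740 m, N 6215580 m

Zone 55 central meridian λ₀ = 6×55 − 183 = 147°; Δλ = +2.8611°.
Transverse Mercator on WGS84 with k₀ = 0.9996 gives E = 763737.749 m, N = 6215582.757 m.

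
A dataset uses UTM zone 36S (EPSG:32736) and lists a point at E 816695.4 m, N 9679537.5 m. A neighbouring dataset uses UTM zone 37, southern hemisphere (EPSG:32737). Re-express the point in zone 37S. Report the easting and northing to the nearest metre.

E 149585 m, N 9679448 m

UTM 36S → geographic: φ = -2.89569968°, λ = 35.84849988°.
UTM 37S (λ₀ = 39°) forward: E = 149584.696 m, N = 9679448.223 m.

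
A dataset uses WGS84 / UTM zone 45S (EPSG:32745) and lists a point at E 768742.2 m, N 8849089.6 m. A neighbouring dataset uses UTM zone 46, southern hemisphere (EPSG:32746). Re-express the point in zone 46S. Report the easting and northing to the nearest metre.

E 111683 m, N 8847958 m

UTM 45S → geographic: φ = -10.40209967°, λ = 89.45449961°.
UTM 46S (λ₀ = 93°) forward: E = 111683.020 m, N = 8847958.037 m.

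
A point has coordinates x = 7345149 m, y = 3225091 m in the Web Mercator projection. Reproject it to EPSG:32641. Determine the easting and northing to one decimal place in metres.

E 793843.5 m, N 3079770.4 m

Web Mercator inverse (R = 6378137 m) → φ = 27.81040374°, λ = 65.98259611°.
UTM 41N forward: E = 793843.515 m, N = 3079770.439 m.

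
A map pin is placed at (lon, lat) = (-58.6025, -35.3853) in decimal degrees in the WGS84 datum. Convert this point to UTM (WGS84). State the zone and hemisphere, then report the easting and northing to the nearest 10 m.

Zone 21S: E 354450 m, N 6083050 m

Longitude -58.6025° lies in the 6° band [-60°, -54°), giving zone 21; latitude is south of the equator, so 21S.
Zone 21 central meridian λ₀ = 6×21 − 183 = -57°; Δλ = -1.6025°.
Transverse Mercator on WGS84 with k₀ = 0.9996 gives E = 354451.688 m, N = 6083048.438 m.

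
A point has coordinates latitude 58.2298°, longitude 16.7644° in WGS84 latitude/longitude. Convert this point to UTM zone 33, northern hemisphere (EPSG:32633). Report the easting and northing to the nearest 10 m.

E 603620 m, N 6455650 m

Zone 33 central meridian λ₀ = 6×33 − 183 = 15°; Δλ = +1.7644°.
Transverse Mercator on WGS84 with k₀ = 0.9996 gives E = 603616.007 m, N = 6455651.498 m.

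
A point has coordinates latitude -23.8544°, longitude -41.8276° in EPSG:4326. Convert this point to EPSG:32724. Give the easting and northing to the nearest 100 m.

E 212000 m, N 7359000 m

Zone 24 central meridian λ₀ = 6×24 − 183 = -39°; Δλ = -2.8276°.
Transverse Mercator on WGS84 with k₀ = 0.9996 gives E = 211999.911 m, N = 7359017.694 m.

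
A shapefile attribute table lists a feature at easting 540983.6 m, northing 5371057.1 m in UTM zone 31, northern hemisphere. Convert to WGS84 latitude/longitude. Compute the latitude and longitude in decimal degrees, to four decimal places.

lat 48.4913°, lon 3.5547°

Zone 31N: λ₀ = 3°, k₀ = 0.9996, false easting 500000 m.
Meridian distance M = (N − FN)/k₀ = 5373206.4 m.
Inverse transverse Mercator on WGS84 gives φ = 48.49130009°, λ = 3.55469933°.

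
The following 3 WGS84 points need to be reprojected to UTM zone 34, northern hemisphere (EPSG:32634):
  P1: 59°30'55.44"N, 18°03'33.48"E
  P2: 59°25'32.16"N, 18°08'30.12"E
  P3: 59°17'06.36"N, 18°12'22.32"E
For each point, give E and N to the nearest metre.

UTM zone 34N: λ₀ = 21°, k₀ = 0.9996.
P1 (59.5154°, 18.0593°) → (333617.154, 6601125.178) m.
P2 (59.4256°, 18.1417°) → (337847.579, 6590927.783) m.
P3 (59.2851°, 18.2062°) → (340848.772, 6575135.648) m.

P1: E 333617 m, N 6601125 m; P2: E 337848 m, N 6590928 m; P3: E 340849 m, N 6575136 m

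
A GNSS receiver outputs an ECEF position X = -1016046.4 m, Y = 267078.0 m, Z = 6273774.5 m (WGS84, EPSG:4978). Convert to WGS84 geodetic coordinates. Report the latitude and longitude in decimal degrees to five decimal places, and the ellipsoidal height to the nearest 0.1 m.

lat 80.55630°, lon 165.27240°, h 3793.5 m

λ = atan2(Y, X) = 165.27239871°; p = √(X²+Y²) = 1050562.2 m.
Bowring's method on WGS84 (a = 6378137 m, b = 6356752.314 m) gives φ = 80.55629957°, h = 3793.522 m.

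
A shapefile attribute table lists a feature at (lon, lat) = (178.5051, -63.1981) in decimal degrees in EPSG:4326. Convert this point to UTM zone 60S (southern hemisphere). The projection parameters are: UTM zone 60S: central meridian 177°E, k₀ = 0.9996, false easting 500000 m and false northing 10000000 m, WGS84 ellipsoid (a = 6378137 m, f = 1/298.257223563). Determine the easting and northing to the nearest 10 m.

Zone 60 central meridian λ₀ = 6×60 − 183 = 177°; Δλ = +1.5051°.
Transverse Mercator on WGS84 with k₀ = 0.9996 gives E = 575714.927 m, N = 2991451.039 m.

E 575710 m, N 2991450 m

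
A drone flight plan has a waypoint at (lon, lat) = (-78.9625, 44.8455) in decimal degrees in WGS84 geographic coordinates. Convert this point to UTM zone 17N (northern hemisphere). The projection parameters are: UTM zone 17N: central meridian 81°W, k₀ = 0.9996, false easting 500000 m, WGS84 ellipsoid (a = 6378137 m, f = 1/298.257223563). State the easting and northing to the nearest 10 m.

E 661020 m, N 4967810 m

Zone 17 central meridian λ₀ = 6×17 − 183 = -81°; Δλ = +2.0375°.
Transverse Mercator on WGS84 with k₀ = 0.9996 gives E = 661017.384 m, N = 4967807.035 m.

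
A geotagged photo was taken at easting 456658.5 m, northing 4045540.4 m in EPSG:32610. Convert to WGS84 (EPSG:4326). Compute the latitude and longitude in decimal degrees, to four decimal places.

Zone 10N: λ₀ = -123°, k₀ = 0.9996, false easting 500000 m.
Meridian distance M = (N − FN)/k₀ = 4047159.3 m.
Inverse transverse Mercator on WGS84 gives φ = 36.55430022°, λ = -123.48430042°.

lat 36.5543°, lon -123.4843°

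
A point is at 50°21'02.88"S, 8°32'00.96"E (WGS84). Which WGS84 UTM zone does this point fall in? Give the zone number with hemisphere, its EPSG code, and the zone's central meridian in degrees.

UTM zone = ⌊(λ + 180)/6⌋ + 1; 8.5336° ∈ [6°, 12°) → zone 32.
Hemisphere: S (φ < 0).
Central meridian λ₀ = 6×32 − 183 = 9°.
EPSG code: 32732.

Zone 32S (EPSG:32732), central meridian 9°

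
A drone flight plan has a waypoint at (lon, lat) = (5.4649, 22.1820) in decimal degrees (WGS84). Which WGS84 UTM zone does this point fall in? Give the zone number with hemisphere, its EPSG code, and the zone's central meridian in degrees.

UTM zone = ⌊(λ + 180)/6⌋ + 1; 5.4649° ∈ [0°, 6°) → zone 31.
Hemisphere: N (φ ≥ 0).
Central meridian λ₀ = 6×31 − 183 = 3°.
EPSG code: 32631.

Zone 31N (EPSG:32631), central meridian 3°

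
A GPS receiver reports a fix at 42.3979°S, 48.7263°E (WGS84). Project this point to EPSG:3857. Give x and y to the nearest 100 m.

Web Mercator is spherical with R = a = 6378137 m.
x = R·λ = 6378137 × 0.850434367 = 5424186.904 m.
y = R·ln tan(π/4 + φ/2) = 6378137 × -0.818541613 = -5220770.548 m.

x 5424200 m, y -5220800 m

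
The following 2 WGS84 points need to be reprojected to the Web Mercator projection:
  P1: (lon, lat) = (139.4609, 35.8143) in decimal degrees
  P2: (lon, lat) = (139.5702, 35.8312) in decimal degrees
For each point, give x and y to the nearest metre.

Web Mercator: x = R·λ, y = R·ln tan(π/4+φ/2), R = 6378137 m.
P1 (35.8143°, 139.4609°) → (15524716.374, 4275099.331) m.
P2 (35.8312°, 139.5702°) → (15536883.594, 4277419.541) m.

P1: x 15524716 m, y 4275099 m; P2: x 15536884 m, y 4277420 m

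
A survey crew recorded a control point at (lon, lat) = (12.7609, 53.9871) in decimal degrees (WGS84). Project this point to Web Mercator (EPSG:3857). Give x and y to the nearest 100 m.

x 1420500 m, y 7167700 m

Web Mercator is spherical with R = a = 6378137 m.
x = R·λ = 6378137 × 0.222719721 = 1420536.890 m.
y = R·ln tan(π/4 + φ/2) = 6378137 × 1.123794231 = 7167713.567 m.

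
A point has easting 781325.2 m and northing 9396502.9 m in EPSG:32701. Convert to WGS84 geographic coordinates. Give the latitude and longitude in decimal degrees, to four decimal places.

Zone 1S: λ₀ = -177°, k₀ = 0.9996, false easting 500000 m, false northing 10000000 m.
Meridian distance M = (N − FN)/k₀ = -603738.6 m.
Inverse transverse Mercator on WGS84 gives φ = -5.45449956°, λ = -174.46120017°.

lat -5.4545°, lon -174.4612°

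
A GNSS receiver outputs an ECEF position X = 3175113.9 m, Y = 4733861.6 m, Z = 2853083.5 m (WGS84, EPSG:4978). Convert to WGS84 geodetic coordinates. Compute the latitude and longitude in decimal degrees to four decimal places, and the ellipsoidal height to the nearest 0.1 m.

λ = atan2(Y, X) = 56.14930001°; p = √(X²+Y²) = 5700069.6 m.
Bowring's method on WGS84 (a = 6378137 m, b = 6356752.314 m) gives φ = 26.74390006°, h = 400.136 m.

lat 26.7439°, lon 56.1493°, h 400.1 m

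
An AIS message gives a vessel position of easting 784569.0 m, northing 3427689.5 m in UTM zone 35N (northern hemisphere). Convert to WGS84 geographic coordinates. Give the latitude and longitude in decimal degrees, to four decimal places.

Zone 35N: λ₀ = 27°, k₀ = 0.9996, false easting 500000 m.
Meridian distance M = (N − FN)/k₀ = 3429061.1 m.
Inverse transverse Mercator on WGS84 gives φ = 30.94840026°, λ = 29.97859971°.

lat 30.9484°, lon 29.9786°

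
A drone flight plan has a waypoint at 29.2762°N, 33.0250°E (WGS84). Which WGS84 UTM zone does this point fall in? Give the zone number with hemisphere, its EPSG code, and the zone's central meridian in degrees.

UTM zone = ⌊(λ + 180)/6⌋ + 1; 33.0250° ∈ [30°, 36°) → zone 36.
Hemisphere: N (φ ≥ 0).
Central meridian λ₀ = 6×36 − 183 = 33°.
EPSG code: 32636.

Zone 36N (EPSG:32636), central meridian 33°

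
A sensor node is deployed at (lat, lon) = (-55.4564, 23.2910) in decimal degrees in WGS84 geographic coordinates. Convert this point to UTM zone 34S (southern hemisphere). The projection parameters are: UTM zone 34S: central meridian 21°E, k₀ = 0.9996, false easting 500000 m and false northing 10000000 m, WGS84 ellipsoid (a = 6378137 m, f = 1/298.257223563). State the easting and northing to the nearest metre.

E 644870 m, N 3852033 m

Zone 34 central meridian λ₀ = 6×34 − 183 = 21°; Δλ = +2.2910°.
Transverse Mercator on WGS84 with k₀ = 0.9996 gives E = 644869.947 m, N = 3852032.698 m.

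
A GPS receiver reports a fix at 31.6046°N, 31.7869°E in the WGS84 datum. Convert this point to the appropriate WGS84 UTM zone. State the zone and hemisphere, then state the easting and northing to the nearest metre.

Zone 36N: E 384923 m, N 3497248 m

Longitude 31.7869° lies in the 6° band [30°, 36°), giving zone 36; latitude is north of the equator, so 36N.
Zone 36 central meridian λ₀ = 6×36 − 183 = 33°; Δλ = -1.2131°.
Transverse Mercator on WGS84 with k₀ = 0.9996 gives E = 384923.321 m, N = 3497248.432 m.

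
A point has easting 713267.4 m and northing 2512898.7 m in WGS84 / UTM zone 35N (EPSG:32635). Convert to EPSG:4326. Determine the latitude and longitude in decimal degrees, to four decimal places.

lat 22.7099°, lon 29.0763°

Zone 35N: λ₀ = 27°, k₀ = 0.9996, false easting 500000 m.
Meridian distance M = (N − FN)/k₀ = 2513904.3 m.
Inverse transverse Mercator on WGS84 gives φ = 22.70990043°, λ = 29.07630022°.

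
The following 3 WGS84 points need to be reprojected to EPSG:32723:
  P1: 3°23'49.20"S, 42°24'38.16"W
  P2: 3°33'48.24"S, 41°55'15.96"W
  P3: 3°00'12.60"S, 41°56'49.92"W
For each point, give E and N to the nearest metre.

UTM zone 23S: λ₀ = -45°, k₀ = 0.9996.
P1 (-3.3970°, -42.4106°) → (787730.427, 9624139.562) m.
P2 (-3.5634°, -41.9211°) → (842111.044, 9605560.410) m.
P3 (-3.0035°, -41.9472°) → (839397.510, 9667545.851) m.

P1: E 787730 m, N 9624140 m; P2: E 842111 m, N 9605560 m; P3: E 839398 m, N 9667546 m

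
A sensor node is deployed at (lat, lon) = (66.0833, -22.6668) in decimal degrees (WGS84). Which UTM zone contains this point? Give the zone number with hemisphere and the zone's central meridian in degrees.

UTM zone = ⌊(λ + 180)/6⌋ + 1; -22.6668° ∈ [-24°, -18°) → zone 27.
Hemisphere: N (φ ≥ 0).
Central meridian λ₀ = 6×27 − 183 = -21°.

Zone 27N, central meridian -21°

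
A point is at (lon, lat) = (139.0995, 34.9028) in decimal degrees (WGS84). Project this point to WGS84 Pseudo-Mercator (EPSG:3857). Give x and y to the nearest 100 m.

x 15484500 m, y 4150700 m

Web Mercator is spherical with R = a = 6378137 m.
x = R·λ = 6378137 × 2.427744263 = 15484485.510 m.
y = R·ln tan(π/4 + φ/2) = 6378137 × 0.650766812 = 4150679.885 m.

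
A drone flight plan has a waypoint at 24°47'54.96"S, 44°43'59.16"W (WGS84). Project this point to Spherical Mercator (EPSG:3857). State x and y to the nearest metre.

Web Mercator is spherical with R = a = 6378137 m.
x = R·λ = 6378137 × -0.780739880 = -4979665.914 m.
y = R·ln tan(π/4 + φ/2) = 6378137 × -0.447000021 = -2851027.373 m.

x -4979666 m, y -2851027 m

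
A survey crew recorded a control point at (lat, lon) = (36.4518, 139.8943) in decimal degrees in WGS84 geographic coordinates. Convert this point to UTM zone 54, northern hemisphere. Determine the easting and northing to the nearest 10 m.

Zone 54 central meridian λ₀ = 6×54 − 183 = 141°; Δλ = -1.1057°.
Transverse Mercator on WGS84 with k₀ = 0.9996 gives E = 400915.582 m, N = 4034629.659 m.

E 400920 m, N 4034630 m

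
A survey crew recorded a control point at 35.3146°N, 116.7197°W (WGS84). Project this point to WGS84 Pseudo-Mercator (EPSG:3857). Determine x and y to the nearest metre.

Web Mercator is spherical with R = a = 6378137 m.
x = R·λ = 6378137 × -2.037143067 = -12993177.570 m.
y = R·ln tan(π/4 + φ/2) = 6378137 × 0.659552569 = 4206716.641 m.

x -12993178 m, y 4206717 m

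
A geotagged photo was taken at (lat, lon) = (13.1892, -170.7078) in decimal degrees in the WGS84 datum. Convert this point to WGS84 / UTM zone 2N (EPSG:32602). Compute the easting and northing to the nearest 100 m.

Zone 2 central meridian λ₀ = 6×2 − 183 = -171°; Δλ = +0.2922°.
Transverse Mercator on WGS84 with k₀ = 0.9996 gives E = 531662.515 m, N = 1458077.212 m.

E 531700 m, N 1458100 m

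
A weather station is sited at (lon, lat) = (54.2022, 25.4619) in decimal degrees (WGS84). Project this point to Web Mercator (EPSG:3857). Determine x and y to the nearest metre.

Web Mercator is spherical with R = a = 6378137 m.
x = R·λ = 6378137 × 0.946006852 = 6033761.304 m.
y = R·ln tan(π/4 + φ/2) = 6378137 × 0.459787263 = 2932586.155 m.

x 6033761 m, y 2932586 m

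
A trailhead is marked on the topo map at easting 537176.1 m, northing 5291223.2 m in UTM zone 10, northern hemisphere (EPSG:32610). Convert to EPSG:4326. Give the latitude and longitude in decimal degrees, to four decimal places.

Zone 10N: λ₀ = -123°, k₀ = 0.9996, false easting 500000 m.
Meridian distance M = (N − FN)/k₀ = 5293340.5 m.
Inverse transverse Mercator on WGS84 gives φ = 47.77330031°, λ = -122.50380020°.

lat 47.7733°, lon -122.5038°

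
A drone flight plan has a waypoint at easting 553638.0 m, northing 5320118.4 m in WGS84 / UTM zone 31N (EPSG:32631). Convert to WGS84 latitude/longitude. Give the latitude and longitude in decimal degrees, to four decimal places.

lat 48.0321°, lon 3.7195°

Zone 31N: λ₀ = 3°, k₀ = 0.9996, false easting 500000 m.
Meridian distance M = (N − FN)/k₀ = 5322247.3 m.
Inverse transverse Mercator on WGS84 gives φ = 48.03209975°, λ = 3.71949981°.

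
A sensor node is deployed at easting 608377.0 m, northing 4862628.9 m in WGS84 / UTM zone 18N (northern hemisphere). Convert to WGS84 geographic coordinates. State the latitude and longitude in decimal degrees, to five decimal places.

Zone 18N: λ₀ = -75°, k₀ = 0.9996, false easting 500000 m.
Meridian distance M = (N − FN)/k₀ = 4864574.7 m.
Inverse transverse Mercator on WGS84 gives φ = 43.90880006°, λ = -73.65030017°.

lat 43.90880°, lon -73.65030°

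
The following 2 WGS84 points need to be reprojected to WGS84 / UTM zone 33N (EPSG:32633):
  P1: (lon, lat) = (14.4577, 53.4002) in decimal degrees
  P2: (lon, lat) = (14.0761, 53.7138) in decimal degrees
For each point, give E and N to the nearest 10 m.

P1: E 463940 m, N 5916930 m; P2: E 439020 m, N 5952080 m

UTM zone 33N: λ₀ = 15°, k₀ = 0.9996.
P1 (53.4002°, 14.4577°) → (463943.615, 5916927.975) m.
P2 (53.7138°, 14.0761°) → (439024.928, 5952075.967) m.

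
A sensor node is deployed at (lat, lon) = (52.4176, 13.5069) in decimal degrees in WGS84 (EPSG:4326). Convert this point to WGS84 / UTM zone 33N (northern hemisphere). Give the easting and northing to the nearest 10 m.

E 398460 m, N 5808540 m

Zone 33 central meridian λ₀ = 6×33 − 183 = 15°; Δλ = -1.4931°.
Transverse Mercator on WGS84 with k₀ = 0.9996 gives E = 398457.336 m, N = 5808535.139 m.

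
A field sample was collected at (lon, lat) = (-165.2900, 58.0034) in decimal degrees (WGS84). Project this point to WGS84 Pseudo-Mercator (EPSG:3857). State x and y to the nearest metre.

x -18399999 m, y 7968032 m

Web Mercator is spherical with R = a = 6378137 m.
x = R·λ = 6378137 × -2.884854721 = -18399998.633 m.
y = R·ln tan(π/4 + φ/2) = 6378137 × 1.249272602 = 7968031.803 m.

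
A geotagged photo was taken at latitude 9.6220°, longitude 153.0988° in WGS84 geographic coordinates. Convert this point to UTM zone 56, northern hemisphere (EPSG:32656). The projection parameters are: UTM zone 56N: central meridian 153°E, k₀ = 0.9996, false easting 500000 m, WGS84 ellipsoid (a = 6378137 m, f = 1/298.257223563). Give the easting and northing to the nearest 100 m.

Zone 56 central meridian λ₀ = 6×56 − 183 = 153°; Δλ = +0.0988°.
Transverse Mercator on WGS84 with k₀ = 0.9996 gives E = 510840.321 m, N = 1063621.510 m.

E 510800 m, N 1063600 m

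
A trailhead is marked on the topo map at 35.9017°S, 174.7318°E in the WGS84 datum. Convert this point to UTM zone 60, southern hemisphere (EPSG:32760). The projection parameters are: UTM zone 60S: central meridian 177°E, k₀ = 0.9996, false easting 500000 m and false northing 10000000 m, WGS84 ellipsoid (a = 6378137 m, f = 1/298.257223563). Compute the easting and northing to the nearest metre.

Zone 60 central meridian λ₀ = 6×60 − 183 = 177°; Δλ = -2.2682°.
Transverse Mercator on WGS84 with k₀ = 0.9996 gives E = 295302.287 m, N = 6024577.714 m.

E 295302 m, N 6024578 m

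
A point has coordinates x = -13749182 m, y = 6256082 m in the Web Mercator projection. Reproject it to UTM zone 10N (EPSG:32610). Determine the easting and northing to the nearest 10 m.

Web Mercator inverse (R = 6378137 m) → φ = 48.88920105°, λ = -123.51100335°.
UTM 10N forward: E = 462541.156 m, N = 5415264.765 m.

E 462540 m, N 5415260 m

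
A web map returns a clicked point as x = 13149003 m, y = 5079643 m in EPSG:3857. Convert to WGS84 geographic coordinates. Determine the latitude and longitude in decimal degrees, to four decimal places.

lat 41.4547°, lon 118.1195°

R = 6378137 m. λ = x/R = 118.11950366°.
φ = 2·arctan(exp(y/R)) − 90° = 2·arctan(2.21758) − 90° = 41.45470047°.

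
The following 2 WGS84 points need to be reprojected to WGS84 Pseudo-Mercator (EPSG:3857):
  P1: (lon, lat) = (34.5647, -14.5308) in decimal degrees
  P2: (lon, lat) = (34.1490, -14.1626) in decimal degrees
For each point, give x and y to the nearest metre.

Web Mercator: x = R·λ, y = R·ln tan(π/4+φ/2), R = 6378137 m.
P1 (-14.5308°, 34.5647°) → (3847724.803, -1635185.157) m.
P2 (-14.1626°, 34.1490°) → (3801449.291, -1592877.849) m.

P1: x 3847725 m, y -1635185 m; P2: x 3801449 m, y -1592878 m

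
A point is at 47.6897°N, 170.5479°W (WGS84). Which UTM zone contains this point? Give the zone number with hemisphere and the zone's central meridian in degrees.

Zone 2N, central meridian -171°

UTM zone = ⌊(λ + 180)/6⌋ + 1; -170.5479° ∈ [-174°, -168°) → zone 2.
Hemisphere: N (φ ≥ 0).
Central meridian λ₀ = 6×2 − 183 = -171°.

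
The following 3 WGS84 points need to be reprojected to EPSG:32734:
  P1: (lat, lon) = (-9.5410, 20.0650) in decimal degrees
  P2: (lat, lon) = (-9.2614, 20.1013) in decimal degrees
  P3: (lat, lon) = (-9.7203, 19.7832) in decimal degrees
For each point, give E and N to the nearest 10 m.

UTM zone 34S: λ₀ = 21°, k₀ = 0.9996.
P1 (-9.5410°, 20.0650°) → (397383.328, 8945196.684) m.
P2 (-9.2614°, 20.1013°) → (401288.369, 8976123.361) m.
P3 (-9.7203°, 19.7832°) → (366522.196, 8925272.539) m.

P1: E 397380 m, N 8945200 m; P2: E 401290 m, N 8976120 m; P3: E 366520 m, N 8925270 m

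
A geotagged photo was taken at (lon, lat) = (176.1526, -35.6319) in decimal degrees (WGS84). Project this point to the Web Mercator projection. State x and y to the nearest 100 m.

Web Mercator is spherical with R = a = 6378137 m.
x = R·λ = 6378137 × 3.074442856 = 19609217.734 m.
y = R·ln tan(π/4 + φ/2) = 6378137 × -0.666352710 = -4250088.877 m.

x 19609200 m, y -4250100 m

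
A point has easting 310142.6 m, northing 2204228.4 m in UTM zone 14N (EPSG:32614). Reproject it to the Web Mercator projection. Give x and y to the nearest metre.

x -11222552 m, y 2264172 m

Unproject from UTM 14N (λ₀ = -99°) → φ = 19.92520000°, λ = -100.81389998°.
Web Mercator (R = 6378137 m): x = -11222552.011 m, y = 2264171.942 m.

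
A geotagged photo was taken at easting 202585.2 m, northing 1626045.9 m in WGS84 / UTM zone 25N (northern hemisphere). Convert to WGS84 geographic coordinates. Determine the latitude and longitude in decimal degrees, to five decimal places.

lat 14.69170°, lon -35.76160°

Zone 25N: λ₀ = -33°, k₀ = 0.9996, false easting 500000 m.
Meridian distance M = (N − FN)/k₀ = 1626696.6 m.
Inverse transverse Mercator on WGS84 gives φ = 14.69169957°, λ = -35.76160035°.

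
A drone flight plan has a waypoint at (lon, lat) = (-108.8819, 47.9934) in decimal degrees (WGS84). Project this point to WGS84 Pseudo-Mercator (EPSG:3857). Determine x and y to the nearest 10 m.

x -12120680 m, y 6105760 m

Web Mercator is spherical with R = a = 6378137 m.
x = R·λ = 6378137 × -1.900347651 = -12120677.665 m.
y = R·ln tan(π/4 + φ/2) = 6378137 × 0.957294724 = 6105756.900 m.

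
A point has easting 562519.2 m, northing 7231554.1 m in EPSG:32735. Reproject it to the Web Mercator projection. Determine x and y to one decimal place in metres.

x 3074611.0 m, y -2879466.8 m

Unproject from UTM 35S (λ₀ = 27°) → φ = -25.03030016°, λ = 27.61970009°.
Web Mercator (R = 6378137 m): x = 3074610.95003 m, y = -2879466.775 m.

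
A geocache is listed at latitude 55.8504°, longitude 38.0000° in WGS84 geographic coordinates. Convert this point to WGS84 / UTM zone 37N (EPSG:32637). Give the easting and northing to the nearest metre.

E 437393 m, N 6189882 m

Zone 37 central meridian λ₀ = 6×37 − 183 = 39°; Δλ = -1.0000°.
Transverse Mercator on WGS84 with k₀ = 0.9996 gives E = 437392.657 m, N = 6189881.882 m.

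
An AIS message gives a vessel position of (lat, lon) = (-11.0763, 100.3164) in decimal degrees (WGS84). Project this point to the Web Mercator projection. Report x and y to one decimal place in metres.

Web Mercator is spherical with R = a = 6378137 m.
x = R·λ = 6378137 × 1.750851474 = 11167170.566 m.
y = R·ln tan(π/4 + φ/2) = 6378137 × -0.194533384 = -1240760.575 m.

x 11167170.6 m, y -1240760.6 m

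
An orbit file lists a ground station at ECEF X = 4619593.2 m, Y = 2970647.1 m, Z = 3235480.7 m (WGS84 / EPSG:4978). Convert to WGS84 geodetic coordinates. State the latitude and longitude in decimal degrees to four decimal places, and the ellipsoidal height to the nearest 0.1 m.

λ = atan2(Y, X) = 32.74319953°; p = √(X²+Y²) = 5492302.4 m.
Bowring's method on WGS84 (a = 6378137 m, b = 6356752.314 m) gives φ = 30.67059987°, h = 1851.370 m.

lat 30.6706°, lon 32.7432°, h 1851.4 m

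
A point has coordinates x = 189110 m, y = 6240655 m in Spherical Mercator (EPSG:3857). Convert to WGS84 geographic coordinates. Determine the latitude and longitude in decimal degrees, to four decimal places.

R = 6378137 m. λ = x/R = 1.69880403°.
φ = 2·arctan(exp(y/R)) − 90° = 2·arctan(2.66032) − 90° = 48.79799724°.

lat 48.7980°, lon 1.6988°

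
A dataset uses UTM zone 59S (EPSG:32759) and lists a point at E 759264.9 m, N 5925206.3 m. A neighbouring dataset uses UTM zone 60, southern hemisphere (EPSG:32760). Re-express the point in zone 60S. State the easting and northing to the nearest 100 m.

E 223800 m, N 5924700 m

UTM 59S → geographic: φ = -36.78349968°, λ = 173.90529963°.
UTM 60S (λ₀ = 177°) forward: E = 223828.699 m, N = 5924675.749 m.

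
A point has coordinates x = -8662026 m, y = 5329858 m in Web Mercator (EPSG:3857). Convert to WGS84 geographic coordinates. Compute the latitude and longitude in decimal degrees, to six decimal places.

R = 6378137 m. λ = x/R = -77.81230347°.
φ = 2·arctan(exp(y/R)) − 90° = 2·arctan(2.30630) − 90° = 43.11739718°.

lat 43.117397°, lon -77.812303°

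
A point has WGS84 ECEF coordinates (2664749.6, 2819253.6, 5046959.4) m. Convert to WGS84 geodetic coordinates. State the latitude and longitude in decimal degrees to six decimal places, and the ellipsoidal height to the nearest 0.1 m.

λ = atan2(Y, X) = 46.61380030°; p = √(X²+Y²) = 3879314.5 m.
Bowring's method on WGS84 (a = 6378137 m, b = 6356752.314 m) gives φ = 52.63830037°, h = 932.082 m.

lat 52.638300°, lon 46.613800°, h 932.1 m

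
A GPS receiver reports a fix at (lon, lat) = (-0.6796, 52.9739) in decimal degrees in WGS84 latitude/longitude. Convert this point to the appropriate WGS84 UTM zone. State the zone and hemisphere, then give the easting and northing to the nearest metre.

Zone 30N: E 655805 m, N 5871887 m

Longitude -0.6796° lies in the 6° band [-6°, 0°), giving zone 30; latitude is north of the equator, so 30N.
Zone 30 central meridian λ₀ = 6×30 − 183 = -3°; Δλ = +2.3204°.
Transverse Mercator on WGS84 with k₀ = 0.9996 gives E = 655805.121 m, N = 5871886.507 m.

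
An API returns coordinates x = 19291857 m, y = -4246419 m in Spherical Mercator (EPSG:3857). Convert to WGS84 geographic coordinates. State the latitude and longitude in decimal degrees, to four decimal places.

R = 6378137 m. λ = x/R = 173.30170002°.
φ = 2·arctan(exp(y/R)) − 90° = 2·arctan(0.51387) − 90° = -35.60510066°.

lat -35.6051°, lon 173.3017°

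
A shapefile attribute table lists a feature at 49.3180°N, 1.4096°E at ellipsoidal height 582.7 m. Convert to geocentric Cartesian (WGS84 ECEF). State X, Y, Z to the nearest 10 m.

X 4164800 m, Y 102480 m, Z 4814130 m

WGS84: a = 6378137 m, e² = 0.006694380; N(φ) = a/√(1−e²sin²φ) = 6390449.815 m.
X = (N+h)·cosφ·cosλ = 4164798.988 m; Y = (N+h)·cosφ·sinλ = 102483.733 m; Z = (N(1−e²)+h)·sinφ = 4814128.414 m.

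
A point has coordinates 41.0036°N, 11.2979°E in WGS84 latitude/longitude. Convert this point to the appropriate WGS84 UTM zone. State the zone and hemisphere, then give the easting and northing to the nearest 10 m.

Longitude 11.2979° lies in the 6° band [6°, 12°), giving zone 32; latitude is north of the equator, so 32N.
Zone 32 central meridian λ₀ = 6×32 − 183 = 9°; Δλ = +2.2979°.
Transverse Mercator on WGS84 with k₀ = 0.9996 gives E = 693253.698 m, N = 4541700.046 m.

Zone 32N: E 693250 m, N 4541700 m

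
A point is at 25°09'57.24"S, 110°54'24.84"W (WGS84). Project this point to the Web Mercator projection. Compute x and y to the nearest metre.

x -12346100 m, y -2896135 m

Web Mercator is spherical with R = a = 6378137 m.
x = R·λ = 6378137 × -1.935690568 = -12346099.633 m.
y = R·ln tan(π/4 + φ/2) = 6378137 × -0.454072325 = -2896135.499 m.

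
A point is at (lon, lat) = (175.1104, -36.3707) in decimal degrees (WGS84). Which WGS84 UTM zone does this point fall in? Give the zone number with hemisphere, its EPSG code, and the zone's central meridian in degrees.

Zone 60S (EPSG:32760), central meridian 177°

UTM zone = ⌊(λ + 180)/6⌋ + 1; 175.1104° ∈ [174°, 180°) → zone 60.
Hemisphere: S (φ < 0).
Central meridian λ₀ = 6×60 − 183 = 177°.
EPSG code: 32760.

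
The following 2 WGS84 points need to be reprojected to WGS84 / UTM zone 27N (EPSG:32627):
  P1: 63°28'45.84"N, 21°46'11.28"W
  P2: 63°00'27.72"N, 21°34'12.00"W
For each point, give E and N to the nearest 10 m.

P1: E 461650 m, N 7039230 m; P2: E 471140 m, N 6986580 m

UTM zone 27N: λ₀ = -21°, k₀ = 0.9996.
P1 (63.4794°, -21.7698°) → (461649.154, 7039234.905) m.
P2 (63.0077°, -21.5700°) → (471135.928, 6986575.064) m.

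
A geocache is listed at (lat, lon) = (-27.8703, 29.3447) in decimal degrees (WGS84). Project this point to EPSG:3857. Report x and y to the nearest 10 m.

Web Mercator is spherical with R = a = 6378137 m.
x = R·λ = 6378137 × 0.512161633 = 3266637.061 m.
y = R·ln tan(π/4 + φ/2) = 6378137 × -0.506830036 = -3232631.406 m.

x 3266640 m, y -3232630 m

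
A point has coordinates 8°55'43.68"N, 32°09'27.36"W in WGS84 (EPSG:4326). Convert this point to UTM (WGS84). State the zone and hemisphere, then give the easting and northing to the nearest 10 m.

Zone 25N: E 592610 m, N 987090 m

Longitude -32.1576° lies in the 6° band [-36°, -30°), giving zone 25; latitude is north of the equator, so 25N.
Zone 25 central meridian λ₀ = 6×25 − 183 = -33°; Δλ = +0.8424°.
Transverse Mercator on WGS84 with k₀ = 0.9996 gives E = 592612.774 m, N = 987086.194 m.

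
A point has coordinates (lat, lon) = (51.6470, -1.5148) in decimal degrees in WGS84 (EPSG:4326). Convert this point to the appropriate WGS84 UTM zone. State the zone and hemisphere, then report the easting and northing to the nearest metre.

Longitude -1.5148° lies in the 6° band [-6°, 0°), giving zone 30; latitude is north of the equator, so 30N.
Zone 30 central meridian λ₀ = 6×30 − 183 = -3°; Δλ = +1.4852°.
Transverse Mercator on WGS84 with k₀ = 0.9996 gives E = 602757.173 m, N = 5722822.251 m.

Zone 30N: E 602757 m, N 5722822 m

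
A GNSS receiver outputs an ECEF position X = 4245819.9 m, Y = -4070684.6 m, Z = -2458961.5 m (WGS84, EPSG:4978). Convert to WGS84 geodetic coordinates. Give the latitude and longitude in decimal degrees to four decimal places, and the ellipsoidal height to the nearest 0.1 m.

λ = atan2(Y, X) = -43.79360005°; p = √(X²+Y²) = 5881960.5 m.
Bowring's method on WGS84 (a = 6378137 m, b = 6356752.314 m) gives φ = -22.82469995°, h = 318.899 m.

lat -22.8247°, lon -43.7936°, h 318.9 m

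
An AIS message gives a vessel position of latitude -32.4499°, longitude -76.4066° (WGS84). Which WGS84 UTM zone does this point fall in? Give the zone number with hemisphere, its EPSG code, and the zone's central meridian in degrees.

UTM zone = ⌊(λ + 180)/6⌋ + 1; -76.4066° ∈ [-78°, -72°) → zone 18.
Hemisphere: S (φ < 0).
Central meridian λ₀ = 6×18 − 183 = -75°.
EPSG code: 32718.

Zone 18S (EPSG:32718), central meridian -75°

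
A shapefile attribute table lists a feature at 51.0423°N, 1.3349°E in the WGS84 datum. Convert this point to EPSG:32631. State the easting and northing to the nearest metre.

E 383270 m, N 5655848 m

Zone 31 central meridian λ₀ = 6×31 − 183 = 3°; Δλ = -1.6651°.
Transverse Mercator on WGS84 with k₀ = 0.9996 gives E = 383270.297 m, N = 5655847.951 m.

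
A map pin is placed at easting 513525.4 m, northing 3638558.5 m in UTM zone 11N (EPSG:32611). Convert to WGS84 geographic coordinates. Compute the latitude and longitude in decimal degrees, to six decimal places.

Zone 11N: λ₀ = -117°, k₀ = 0.9996, false easting 500000 m.
Meridian distance M = (N − FN)/k₀ = 3640014.5 m.
Inverse transverse Mercator on WGS84 gives φ = 32.88509997°, λ = -116.85540018°.

lat 32.885100°, lon -116.855400°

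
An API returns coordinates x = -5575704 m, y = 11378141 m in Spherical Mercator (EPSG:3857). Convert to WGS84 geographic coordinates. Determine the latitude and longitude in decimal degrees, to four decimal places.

lat 70.9293°, lon -50.0874°

R = 6378137 m. λ = x/R = -50.08740123°.
φ = 2·arctan(exp(y/R)) − 90° = 2·arctan(5.95320) − 90° = 70.92929896°.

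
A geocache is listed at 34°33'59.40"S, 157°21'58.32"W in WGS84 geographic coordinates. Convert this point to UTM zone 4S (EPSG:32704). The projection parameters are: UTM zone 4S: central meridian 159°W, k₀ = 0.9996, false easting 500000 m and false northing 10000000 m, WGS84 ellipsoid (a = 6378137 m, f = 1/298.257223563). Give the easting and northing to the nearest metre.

Zone 4 central meridian λ₀ = 6×4 − 183 = -159°; Δλ = +1.6338°.
Transverse Mercator on WGS84 with k₀ = 0.9996 gives E = 649876.239 m, N = 6173816.143 m.

E 649876 m, N 6173816 m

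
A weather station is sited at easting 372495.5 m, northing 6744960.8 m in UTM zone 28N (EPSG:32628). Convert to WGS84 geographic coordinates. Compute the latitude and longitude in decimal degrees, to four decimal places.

Zone 28N: λ₀ = -15°, k₀ = 0.9996, false easting 500000 m.
Meridian distance M = (N − FN)/k₀ = 6747659.9 m.
Inverse transverse Mercator on WGS84 gives φ = 60.81949998°, λ = -17.34450055°.

lat 60.8195°, lon -17.3445°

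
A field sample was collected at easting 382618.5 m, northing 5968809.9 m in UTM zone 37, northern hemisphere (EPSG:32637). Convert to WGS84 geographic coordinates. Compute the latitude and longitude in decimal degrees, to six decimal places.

Zone 37N: λ₀ = 39°, k₀ = 0.9996, false easting 500000 m.
Meridian distance M = (N − FN)/k₀ = 5971198.4 m.
Inverse transverse Mercator on WGS84 gives φ = 53.85450043°, λ = 37.21539994°.

lat 53.854500°, lon 37.215400°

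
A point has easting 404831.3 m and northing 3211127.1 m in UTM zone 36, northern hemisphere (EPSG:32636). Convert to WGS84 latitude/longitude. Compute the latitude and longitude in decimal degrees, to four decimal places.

lat 29.0248°, lon 32.0227°

Zone 36N: λ₀ = 33°, k₀ = 0.9996, false easting 500000 m.
Meridian distance M = (N − FN)/k₀ = 3212412.1 m.
Inverse transverse Mercator on WGS84 gives φ = 29.02480021°, λ = 32.02269983°.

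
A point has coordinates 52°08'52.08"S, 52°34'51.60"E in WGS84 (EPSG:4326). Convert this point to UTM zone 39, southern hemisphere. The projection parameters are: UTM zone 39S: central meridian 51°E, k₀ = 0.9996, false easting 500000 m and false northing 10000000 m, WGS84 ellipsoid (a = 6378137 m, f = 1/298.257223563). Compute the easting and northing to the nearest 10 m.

E 608180 m, N 4221340 m

Zone 39 central meridian λ₀ = 6×39 − 183 = 51°; Δλ = +1.5810°.
Transverse Mercator on WGS84 with k₀ = 0.9996 gives E = 608175.323 m, N = 4221344.258 m.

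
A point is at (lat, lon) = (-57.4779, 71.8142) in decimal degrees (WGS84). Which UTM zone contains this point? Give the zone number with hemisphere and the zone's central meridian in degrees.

UTM zone = ⌊(λ + 180)/6⌋ + 1; 71.8142° ∈ [66°, 72°) → zone 42.
Hemisphere: S (φ < 0).
Central meridian λ₀ = 6×42 − 183 = 69°.

Zone 42S, central meridian 69°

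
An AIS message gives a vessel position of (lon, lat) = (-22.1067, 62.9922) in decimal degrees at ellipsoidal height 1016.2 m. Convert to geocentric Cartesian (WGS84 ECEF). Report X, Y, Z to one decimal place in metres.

X 2691044.1 m, Y -1093086.3 m, Z 5660488.8 m

WGS84: a = 6378137 m, e² = 0.006694380; N(φ) = a/√(1−e²sin²φ) = 6395151.171 m.
X = (N+h)·cosφ·cosλ = 2691044.127 m; Y = (N+h)·cosφ·sinλ = -1093086.293 m; Z = (N(1−e²)+h)·sinφ = 5660488.75001 m.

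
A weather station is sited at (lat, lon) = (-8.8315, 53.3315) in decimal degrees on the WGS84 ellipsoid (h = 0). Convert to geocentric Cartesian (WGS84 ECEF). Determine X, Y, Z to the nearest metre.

X 3764062 m, Y 5055675 m, Z -972751 m

WGS84: a = 6378137 m, e² = 0.006694380; N(φ) = a/√(1−e²sin²φ) = 6378640.277 m.
X = (N+h)·cosφ·cosλ = 3764061.875 m; Y = (N+h)·cosφ·sinλ = 5055674.805 m; Z = (N(1−e²)+h)·sinφ = -972751.176 m.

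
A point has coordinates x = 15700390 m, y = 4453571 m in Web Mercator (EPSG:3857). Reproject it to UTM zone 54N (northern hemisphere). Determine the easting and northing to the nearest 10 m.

E 503470 m, N 4106380 m

Web Mercator inverse (R = 6378137 m) → φ = 37.10369926°, λ = 141.03900304°.
UTM 54N forward: E = 503465.618 m, N = 4106376.879 m.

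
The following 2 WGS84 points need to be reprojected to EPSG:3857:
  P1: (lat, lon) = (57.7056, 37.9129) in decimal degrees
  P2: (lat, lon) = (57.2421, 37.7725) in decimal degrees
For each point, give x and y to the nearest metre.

P1: x 4220445 m, y 7905726 m; P2: x 4204815 m, y 7809764 m

Web Mercator: x = R·λ, y = R·ln tan(π/4+φ/2), R = 6378137 m.
P1 (57.7056°, 37.9129°) → (4220444.722, 7905725.903) m.
P2 (57.2421°, 37.7725°) → (4204815.466, 7809763.645) m.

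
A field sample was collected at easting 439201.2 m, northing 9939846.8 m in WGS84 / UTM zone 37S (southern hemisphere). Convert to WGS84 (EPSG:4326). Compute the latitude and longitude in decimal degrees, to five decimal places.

Zone 37S: λ₀ = 39°, k₀ = 0.9996, false easting 500000 m, false northing 10000000 m.
Meridian distance M = (N − FN)/k₀ = -60177.3 m.
Inverse transverse Mercator on WGS84 gives φ = -0.54419979°, λ = 38.45360039°.

lat -0.54420°, lon 38.45360°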